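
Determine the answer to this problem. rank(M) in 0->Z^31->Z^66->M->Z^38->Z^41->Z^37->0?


Alt sum=0:
(-1)^0*31 + (-1)^1*66 + (-1)^2*? + (-1)^3*38 + (-1)^4*41 + (-1)^5*37=0
rank(M)=69


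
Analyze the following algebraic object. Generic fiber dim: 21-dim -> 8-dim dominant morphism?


dim(fiber)=dim(X)-dim(Y)=21-8=13


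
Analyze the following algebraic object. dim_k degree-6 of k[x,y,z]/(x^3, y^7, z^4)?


Need i<3, j<7, k<4 with i+j+k=6.
For each i, j ranges over max(0,6-i-3)..min(6,6-i):
  i=0: j in [3,6] -> 4
  i=1: j in [2,5] -> 4
  i=2: j in [1,4] -> 4
H(6) = 4+4+4 = 12


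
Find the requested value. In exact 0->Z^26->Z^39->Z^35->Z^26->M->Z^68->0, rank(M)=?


Alt sum=0:
(-1)^0*26 + (-1)^1*39 + (-1)^2*35 + (-1)^3*26 + (-1)^4*? + (-1)^5*68=0
rank(M)=72


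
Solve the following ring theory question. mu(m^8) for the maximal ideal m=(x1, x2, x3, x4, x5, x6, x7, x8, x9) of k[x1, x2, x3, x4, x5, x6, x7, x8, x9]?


Graded Nakayama: mu(m^d) = dim_k (m^d/m^(d+1)) = #degree-8 monomials in 9 vars
C(n+d-1,d)=C(16,8)=12870


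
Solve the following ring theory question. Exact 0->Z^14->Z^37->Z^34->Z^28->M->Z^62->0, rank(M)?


Alt sum=0:
(-1)^0*14 + (-1)^1*37 + (-1)^2*34 + (-1)^3*28 + (-1)^4*? + (-1)^5*62=0
rank(M)=79


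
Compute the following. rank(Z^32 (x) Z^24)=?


rank(M(x)N) = rank(M)*rank(N)
32*24 = 768


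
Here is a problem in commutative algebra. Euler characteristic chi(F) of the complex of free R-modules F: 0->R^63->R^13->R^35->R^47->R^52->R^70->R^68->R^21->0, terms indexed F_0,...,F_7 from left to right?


chi = sum (-1)^i * rank:
(-1)^0*63=63
(-1)^1*13=-13
(-1)^2*35=35
(-1)^3*47=-47
(-1)^4*52=52
(-1)^5*70=-70
(-1)^6*68=68
(-1)^7*21=-21
chi=67


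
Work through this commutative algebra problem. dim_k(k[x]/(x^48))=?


Basis: 1,x,...,x^47
dim=48


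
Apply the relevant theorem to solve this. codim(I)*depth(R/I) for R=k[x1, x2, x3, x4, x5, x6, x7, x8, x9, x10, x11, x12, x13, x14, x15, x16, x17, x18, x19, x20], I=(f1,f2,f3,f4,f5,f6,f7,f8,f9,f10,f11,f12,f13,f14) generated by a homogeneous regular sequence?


codim=14, depth=dim(R/I)=20-14=6
Product=14*6=84


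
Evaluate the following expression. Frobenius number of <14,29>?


gcd(14,29)=1 => F=ab-a-b=14*29-14-29=406-43=363


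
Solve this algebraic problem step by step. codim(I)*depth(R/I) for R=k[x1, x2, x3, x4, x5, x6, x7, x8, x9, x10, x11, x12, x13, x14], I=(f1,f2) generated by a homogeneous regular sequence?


codim=2, depth=dim(R/I)=14-2=12
Product=2*12=24


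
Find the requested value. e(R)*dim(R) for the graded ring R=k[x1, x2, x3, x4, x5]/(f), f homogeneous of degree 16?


e(R)=deg(f)=16, dim(R)=5-1=4
e*dim=16*4=64


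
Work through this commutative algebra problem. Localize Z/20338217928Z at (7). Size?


7-primary part: 20338217928=7^10*72
Size=7^10=282475249


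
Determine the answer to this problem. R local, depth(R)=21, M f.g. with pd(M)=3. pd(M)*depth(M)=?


pd+depth=21
depth=21-3=18
pd*depth=3*18=54


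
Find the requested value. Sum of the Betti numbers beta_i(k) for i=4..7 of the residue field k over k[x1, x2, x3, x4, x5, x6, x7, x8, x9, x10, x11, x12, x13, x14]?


Koszul resolution: beta_i(k)=C(n,i), n=14
C(14,4)=1001, C(14,5)=2002, C(14,6)=3003, C(14,7)=3432
Sum=9438


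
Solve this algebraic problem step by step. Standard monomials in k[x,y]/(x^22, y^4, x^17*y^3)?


k[x,y]/I, I = (x^22, y^4, x^17*y^3)
Rect: 22x4=88. Corner: (22-17)x(4-3)=5.
dim = 88-5 = 83


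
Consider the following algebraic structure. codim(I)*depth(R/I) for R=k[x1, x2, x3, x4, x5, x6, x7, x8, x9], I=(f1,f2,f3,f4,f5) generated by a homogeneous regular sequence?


codim=5, depth=dim(R/I)=9-5=4
Product=5*4=20


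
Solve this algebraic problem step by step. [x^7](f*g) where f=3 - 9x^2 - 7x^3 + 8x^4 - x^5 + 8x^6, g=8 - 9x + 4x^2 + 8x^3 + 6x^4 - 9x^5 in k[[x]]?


[x^7] = sum a_i*b_j, i+j=7
  -9*-9=81
  -7*6=-42
  8*8=64
  -1*4=-4
  8*-9=-72
Sum=27


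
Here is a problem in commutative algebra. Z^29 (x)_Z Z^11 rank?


rank(M(x)N) = rank(M)*rank(N)
29*11 = 319


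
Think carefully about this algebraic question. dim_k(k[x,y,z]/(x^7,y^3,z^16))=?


Basis: x^iy^jz^k, i<7,j<3,k<16
7*3*16=336


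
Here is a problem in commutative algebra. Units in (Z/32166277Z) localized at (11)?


Local ring = Z/14641Z.
phi(14641) = 11^3*(11-1) = 13310


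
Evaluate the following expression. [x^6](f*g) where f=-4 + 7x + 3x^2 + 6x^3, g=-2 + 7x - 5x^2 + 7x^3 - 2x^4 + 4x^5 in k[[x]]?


[x^6] = sum a_i*b_j, i+j=6
  7*4=28
  3*-2=-6
  6*7=42
Sum=64


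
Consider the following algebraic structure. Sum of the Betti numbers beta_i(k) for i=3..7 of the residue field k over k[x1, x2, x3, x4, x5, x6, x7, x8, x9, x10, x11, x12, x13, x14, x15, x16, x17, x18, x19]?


Koszul resolution: beta_i(k)=C(n,i), n=19
C(19,3)=969, C(19,4)=3876, C(19,5)=11628, C(19,6)=27132, C(19,7)=50388
Sum=93993


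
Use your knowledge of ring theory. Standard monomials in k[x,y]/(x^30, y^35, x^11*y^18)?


k[x,y]/I, I = (x^30, y^35, x^11*y^18)
Rect: 30x35=1050. Corner: (30-11)x(35-18)=323.
dim = 1050-323 = 727


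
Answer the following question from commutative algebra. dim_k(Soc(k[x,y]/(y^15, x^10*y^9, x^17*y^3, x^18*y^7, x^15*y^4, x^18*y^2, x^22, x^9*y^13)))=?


Socle = ann(m) = span of standard monomials u with x*u, y*u in I (staircase corners).
Redundant generators: x^18*y^7
Minimal generators: x^22, x^18*y^2, x^17*y^3, x^15*y^4, x^10*y^9, x^9*y^13, y^15
Corners: x^8y^14, x^9y^12, x^14y^8, x^16y^3, x^17y^2, x^21y
Socle dim=6


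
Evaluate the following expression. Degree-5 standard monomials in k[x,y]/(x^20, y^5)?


k[x,y], I = (x^20, y^5), d = 5
Need i < 20 and d-i < 5.
Range: 1 <= i <= 5.
H(5) = 5


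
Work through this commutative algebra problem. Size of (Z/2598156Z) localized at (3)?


3-primary part: 2598156=3^10*44
Size=3^10=59049


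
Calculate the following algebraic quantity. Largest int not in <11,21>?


gcd(11,21)=1 => F=ab-a-b=11*21-11-21=231-32=199


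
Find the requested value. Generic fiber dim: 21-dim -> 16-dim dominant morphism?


dim(fiber)=dim(X)-dim(Y)=21-16=5


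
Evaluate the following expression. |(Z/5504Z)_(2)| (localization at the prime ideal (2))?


2-primary part: 5504=2^7*43
Size=2^7=128


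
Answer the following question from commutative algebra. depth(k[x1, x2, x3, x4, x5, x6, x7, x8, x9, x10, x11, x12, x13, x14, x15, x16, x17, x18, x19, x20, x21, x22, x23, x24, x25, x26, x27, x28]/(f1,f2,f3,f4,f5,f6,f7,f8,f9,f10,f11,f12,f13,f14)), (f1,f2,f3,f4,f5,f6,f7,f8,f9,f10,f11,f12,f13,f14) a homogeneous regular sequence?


depth(R)=28
depth(R/I)=28-14=14


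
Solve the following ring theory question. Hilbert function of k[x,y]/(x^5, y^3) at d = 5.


k[x,y], I = (x^5, y^3), d = 5
Need i < 5 and d-i < 3.
Range: 3 <= i <= 4.
H(5) = 2


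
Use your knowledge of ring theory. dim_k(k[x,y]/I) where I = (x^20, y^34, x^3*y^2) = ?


k[x,y]/I, I = (x^20, y^34, x^3*y^2)
Rect: 20x34=680. Corner: (20-3)x(34-2)=544.
dim = 680-544 = 136


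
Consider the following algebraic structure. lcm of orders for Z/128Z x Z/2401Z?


Exponent = lcm of the cyclic orders; pairwise coprime => product.
2^7*7^4=128*2401=307328


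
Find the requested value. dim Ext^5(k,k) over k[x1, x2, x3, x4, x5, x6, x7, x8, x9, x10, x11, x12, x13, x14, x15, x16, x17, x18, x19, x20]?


C(n,i)=C(20,5)=15504


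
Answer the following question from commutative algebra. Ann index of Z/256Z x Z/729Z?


Exponent = lcm of the cyclic orders; pairwise coprime => product.
2^8*3^6=256*729=186624


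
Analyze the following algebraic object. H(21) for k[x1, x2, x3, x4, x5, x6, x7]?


C(d+n-1,n-1)=C(27,6)=296010


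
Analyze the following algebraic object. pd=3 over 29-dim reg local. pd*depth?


pd+depth=29
depth=29-3=26
pd*depth=3*26=78


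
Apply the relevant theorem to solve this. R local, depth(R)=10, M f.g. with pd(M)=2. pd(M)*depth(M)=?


pd+depth=10
depth=10-2=8
pd*depth=2*8=16


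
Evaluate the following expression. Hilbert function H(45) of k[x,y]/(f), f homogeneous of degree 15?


H(t)=d for t>=d-1.
d=15, t=45
H(45)=15


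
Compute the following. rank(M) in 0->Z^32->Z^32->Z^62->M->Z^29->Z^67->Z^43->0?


Alt sum=0:
(-1)^0*32 + (-1)^1*32 + (-1)^2*62 + (-1)^3*? + (-1)^4*29 + (-1)^5*67 + (-1)^6*43=0
rank(M)=67


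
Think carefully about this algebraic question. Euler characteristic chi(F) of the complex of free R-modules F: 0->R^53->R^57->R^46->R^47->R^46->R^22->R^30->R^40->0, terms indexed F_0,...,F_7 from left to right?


chi = sum (-1)^i * rank:
(-1)^0*53=53
(-1)^1*57=-57
(-1)^2*46=46
(-1)^3*47=-47
(-1)^4*46=46
(-1)^5*22=-22
(-1)^6*30=30
(-1)^7*40=-40
chi=9


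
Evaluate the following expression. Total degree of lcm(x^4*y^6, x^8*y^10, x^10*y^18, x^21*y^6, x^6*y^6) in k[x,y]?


lcm = componentwise max:
x: max(4,8,10,21,6)=21
y: max(6,10,18,6,6)=18
Total=21+18=39


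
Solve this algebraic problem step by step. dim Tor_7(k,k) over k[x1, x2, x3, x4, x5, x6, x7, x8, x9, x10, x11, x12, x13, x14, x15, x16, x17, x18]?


Koszul: C(n,i)=C(18,7)=31824


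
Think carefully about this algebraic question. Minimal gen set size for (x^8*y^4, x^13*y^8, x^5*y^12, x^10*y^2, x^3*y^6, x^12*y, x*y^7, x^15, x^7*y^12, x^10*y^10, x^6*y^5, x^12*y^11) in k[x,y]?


Remove redundant (divisible by others).
x^13*y^8 redundant.
x^5*y^12 redundant.
x^12*y^11 redundant.
x^10*y^10 redundant.
x^7*y^12 redundant.
Min: x^15, x^12*y, x^10*y^2, x^8*y^4, x^6*y^5, x^3*y^6, x*y^7
Count=7


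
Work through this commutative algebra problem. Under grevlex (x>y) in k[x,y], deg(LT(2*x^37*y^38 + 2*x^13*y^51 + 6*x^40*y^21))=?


LT: 2*x^37*y^38
deg_x=37, deg_y=38
Total=37+38=75


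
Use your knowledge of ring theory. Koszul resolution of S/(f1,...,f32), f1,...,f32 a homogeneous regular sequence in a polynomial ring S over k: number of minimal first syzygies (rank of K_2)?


Regular sequence => Koszul complex is the minimal free resolution.
Syz_1 minimally generated by Koszul relations f_i*e_j - f_j*e_i (i<j): mu(Syz_1) = beta_2 = C(m,2) = m(m-1)/2
m=32
32*31/2 = 496


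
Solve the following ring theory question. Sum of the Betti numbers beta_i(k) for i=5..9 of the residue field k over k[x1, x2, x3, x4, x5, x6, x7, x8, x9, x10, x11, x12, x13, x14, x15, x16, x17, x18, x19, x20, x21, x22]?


Koszul resolution: beta_i(k)=C(n,i), n=22
C(22,5)=26334, C(22,6)=74613, C(22,7)=170544, C(22,8)=319770, C(22,9)=497420
Sum=1088681


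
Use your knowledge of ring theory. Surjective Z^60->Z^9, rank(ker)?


rank(ker) = 60-9 = 51


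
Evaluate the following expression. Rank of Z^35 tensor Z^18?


rank(M(x)N) = rank(M)*rank(N)
35*18 = 630


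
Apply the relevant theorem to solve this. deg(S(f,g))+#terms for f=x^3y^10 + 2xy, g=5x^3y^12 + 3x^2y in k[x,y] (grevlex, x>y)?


LT(f)=x^3y^10, LT(g)=5x^3y^12
lcm(LM)=x^3y^12
S(f,g) (scaled by 5 to clear denominators) = 5y^2*f - 1*g = 10xy^3 - 3x^2y
2 terms, deg 4.
4+2=6


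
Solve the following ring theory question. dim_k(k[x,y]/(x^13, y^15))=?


Basis: x^i*y^j, i<13, j<15
13*15=195


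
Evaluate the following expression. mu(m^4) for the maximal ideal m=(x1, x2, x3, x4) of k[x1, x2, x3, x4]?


Graded Nakayama: mu(m^d) = dim_k (m^d/m^(d+1)) = #degree-4 monomials in 4 vars
C(n+d-1,d)=C(7,4)=35


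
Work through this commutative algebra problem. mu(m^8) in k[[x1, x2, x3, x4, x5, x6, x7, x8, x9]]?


C(n+d-1,d)=C(16,8)=12870


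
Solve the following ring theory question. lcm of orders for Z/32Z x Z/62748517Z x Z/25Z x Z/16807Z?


Exponent = lcm of the cyclic orders; pairwise coprime => product.
2^5*13^7*5^2*7^5=32*62748517*25*16807=843691460175200


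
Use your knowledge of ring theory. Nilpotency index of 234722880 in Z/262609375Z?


234722880^k mod 262609375:
k=1: 234722880
k=2: 127306900
k=3: 167512625
k=4: 226594375
k=5: 157565625
k=6: 0
First zero at k = 6


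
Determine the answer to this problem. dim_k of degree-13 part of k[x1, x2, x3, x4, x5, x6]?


C(d+n-1,n-1)=C(18,5)=8568


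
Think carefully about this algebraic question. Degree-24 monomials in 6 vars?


C(d+n-1,n-1)=C(29,5)=118755


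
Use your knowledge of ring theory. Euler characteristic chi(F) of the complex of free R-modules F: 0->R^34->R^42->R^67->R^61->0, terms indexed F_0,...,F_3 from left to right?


chi = sum (-1)^i * rank:
(-1)^0*34=34
(-1)^1*42=-42
(-1)^2*67=67
(-1)^3*61=-61
chi=-2


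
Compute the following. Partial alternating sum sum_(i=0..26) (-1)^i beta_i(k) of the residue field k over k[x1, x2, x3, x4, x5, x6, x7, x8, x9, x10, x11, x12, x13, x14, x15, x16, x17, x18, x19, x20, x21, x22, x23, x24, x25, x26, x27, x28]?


Koszul resolution: beta_i(k)=C(n,i), n=28
sum_(i=0..p) (-1)^i C(n,i) = (-1)^p C(n-1,p)
(-1)^26*C(27,26) = (-1)^26*27 = 27


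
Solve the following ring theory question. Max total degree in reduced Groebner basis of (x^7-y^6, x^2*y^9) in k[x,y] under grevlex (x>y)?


LT(f1)=x^7, LT(f2)=x^2y^9, lcm=x^7y^9
S(f1,f2) = y^9*f1 - x^5*f2 = -y^15
Reduced GB = {f1, f2, y^15}; degrees 7, 11, 15
Max = 15


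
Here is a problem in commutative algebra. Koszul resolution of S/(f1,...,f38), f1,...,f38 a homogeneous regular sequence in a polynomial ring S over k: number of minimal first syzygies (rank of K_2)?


Regular sequence => Koszul complex is the minimal free resolution.
Syz_1 minimally generated by Koszul relations f_i*e_j - f_j*e_i (i<j): mu(Syz_1) = beta_2 = C(m,2) = m(m-1)/2
m=38
38*37/2 = 703


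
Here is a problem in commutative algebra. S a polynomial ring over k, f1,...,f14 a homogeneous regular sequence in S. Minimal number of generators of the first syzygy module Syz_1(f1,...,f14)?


Regular sequence => Koszul complex is the minimal free resolution.
Syz_1 minimally generated by Koszul relations f_i*e_j - f_j*e_i (i<j): mu(Syz_1) = beta_2 = C(m,2) = m(m-1)/2
m=14
14*13/2 = 91


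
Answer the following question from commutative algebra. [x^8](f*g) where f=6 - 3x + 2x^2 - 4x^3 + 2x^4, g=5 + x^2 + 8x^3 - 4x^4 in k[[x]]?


[x^8] = sum a_i*b_j, i+j=8
  2*-4=-8
Sum=-8


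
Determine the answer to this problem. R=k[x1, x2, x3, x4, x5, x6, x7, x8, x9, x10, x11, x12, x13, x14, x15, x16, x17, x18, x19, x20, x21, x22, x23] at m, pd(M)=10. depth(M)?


pd+depth=depth(R)=23
depth=23-10=13


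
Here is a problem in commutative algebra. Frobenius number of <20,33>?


gcd(20,33)=1 => F=ab-a-b=20*33-20-33=660-53=607


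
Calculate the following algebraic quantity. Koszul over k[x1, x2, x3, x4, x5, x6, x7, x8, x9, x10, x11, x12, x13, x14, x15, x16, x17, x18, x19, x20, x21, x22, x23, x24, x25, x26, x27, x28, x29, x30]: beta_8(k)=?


C(n,i)=C(30,8)=5852925


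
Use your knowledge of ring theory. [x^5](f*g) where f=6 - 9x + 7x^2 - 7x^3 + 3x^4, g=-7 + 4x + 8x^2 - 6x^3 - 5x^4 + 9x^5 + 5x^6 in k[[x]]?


[x^5] = sum a_i*b_j, i+j=5
  6*9=54
  -9*-5=45
  7*-6=-42
  -7*8=-56
  3*4=12
Sum=13


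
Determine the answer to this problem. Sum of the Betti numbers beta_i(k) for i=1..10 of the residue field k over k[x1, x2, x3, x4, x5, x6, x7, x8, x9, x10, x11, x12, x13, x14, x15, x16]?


Koszul resolution: beta_i(k)=C(n,i), n=16
C(16,1)=16, C(16,2)=120, C(16,3)=560, C(16,4)=1820, C(16,5)=4368, C(16,6)=8008, C(16,7)=11440, C(16,8)=12870, C(16,9)=11440, C(16,10)=8008
Sum=58650


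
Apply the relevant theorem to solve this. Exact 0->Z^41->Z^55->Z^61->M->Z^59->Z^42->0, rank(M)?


Alt sum=0:
(-1)^0*41 + (-1)^1*55 + (-1)^2*61 + (-1)^3*? + (-1)^4*59 + (-1)^5*42=0
rank(M)=64


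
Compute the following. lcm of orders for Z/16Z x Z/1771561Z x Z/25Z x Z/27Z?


Exponent = lcm of the cyclic orders; pairwise coprime => product.
2^4*11^6*5^2*3^3=16*1771561*25*27=19132858800


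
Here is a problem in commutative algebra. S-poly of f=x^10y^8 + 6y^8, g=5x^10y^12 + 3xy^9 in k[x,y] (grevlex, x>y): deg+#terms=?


LT(f)=x^10y^8, LT(g)=5x^10y^12
lcm(LM)=x^10y^12
S(f,g) (scaled by 5 to clear denominators) = 5y^4*f - 1*g = 30y^12 - 3xy^9
2 terms, deg 12.
12+2=14


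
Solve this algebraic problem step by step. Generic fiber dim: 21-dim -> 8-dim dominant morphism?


dim(fiber)=dim(X)-dim(Y)=21-8=13


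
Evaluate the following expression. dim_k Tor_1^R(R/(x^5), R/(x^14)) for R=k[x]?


Tor_1(R/I,R/J)=(I cap J)/IJ=(x^14)/(x^19)
dim=19-14=min(5,14)=5


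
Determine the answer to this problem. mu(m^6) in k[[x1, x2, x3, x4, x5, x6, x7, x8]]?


C(n+d-1,d)=C(13,6)=1716


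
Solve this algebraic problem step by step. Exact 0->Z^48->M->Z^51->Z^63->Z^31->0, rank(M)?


Alt sum=0:
(-1)^0*48 + (-1)^1*? + (-1)^2*51 + (-1)^3*63 + (-1)^4*31=0
rank(M)=67


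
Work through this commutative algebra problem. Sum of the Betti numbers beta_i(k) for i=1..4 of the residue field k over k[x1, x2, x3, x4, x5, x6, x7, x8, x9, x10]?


Koszul resolution: beta_i(k)=C(n,i), n=10
C(10,1)=10, C(10,2)=45, C(10,3)=120, C(10,4)=210
Sum=385


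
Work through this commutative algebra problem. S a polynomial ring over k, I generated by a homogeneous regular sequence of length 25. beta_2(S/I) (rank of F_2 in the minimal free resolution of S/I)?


Regular sequence => Koszul complex is the minimal free resolution.
Syz_1 minimally generated by Koszul relations f_i*e_j - f_j*e_i (i<j): mu(Syz_1) = beta_2 = C(m,2) = m(m-1)/2
m=25
25*24/2 = 300


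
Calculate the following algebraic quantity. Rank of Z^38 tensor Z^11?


rank(M(x)N) = rank(M)*rank(N)
38*11 = 418


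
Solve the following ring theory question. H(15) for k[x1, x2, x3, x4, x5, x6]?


C(d+n-1,n-1)=C(20,5)=15504


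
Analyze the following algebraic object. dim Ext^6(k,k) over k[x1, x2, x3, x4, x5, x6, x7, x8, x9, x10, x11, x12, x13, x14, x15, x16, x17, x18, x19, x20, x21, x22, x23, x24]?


C(n,i)=C(24,6)=134596


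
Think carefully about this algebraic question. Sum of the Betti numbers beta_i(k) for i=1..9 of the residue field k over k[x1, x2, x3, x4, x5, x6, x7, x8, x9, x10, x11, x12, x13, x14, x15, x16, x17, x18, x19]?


Koszul resolution: beta_i(k)=C(n,i), n=19
C(19,1)=19, C(19,2)=171, C(19,3)=969, C(19,4)=3876, C(19,5)=11628, C(19,6)=27132, C(19,7)=50388, C(19,8)=75582, C(19,9)=92378
Sum=262143


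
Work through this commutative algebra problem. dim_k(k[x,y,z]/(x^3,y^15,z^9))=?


Basis: x^iy^jz^k, i<3,j<15,k<9
3*15*9=405


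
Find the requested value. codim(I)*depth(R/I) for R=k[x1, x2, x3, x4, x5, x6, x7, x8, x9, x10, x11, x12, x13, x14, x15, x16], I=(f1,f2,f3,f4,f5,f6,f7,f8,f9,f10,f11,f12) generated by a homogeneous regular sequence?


codim=12, depth=dim(R/I)=16-12=4
Product=12*4=48


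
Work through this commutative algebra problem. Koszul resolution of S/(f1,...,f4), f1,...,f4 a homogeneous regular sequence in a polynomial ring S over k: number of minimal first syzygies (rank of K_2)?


Regular sequence => Koszul complex is the minimal free resolution.
Syz_1 minimally generated by Koszul relations f_i*e_j - f_j*e_i (i<j): mu(Syz_1) = beta_2 = C(m,2) = m(m-1)/2
m=4
4*3/2 = 6


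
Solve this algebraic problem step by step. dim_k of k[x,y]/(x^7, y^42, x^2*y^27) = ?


k[x,y]/I, I = (x^7, y^42, x^2*y^27)
Rect: 7x42=294. Corner: (7-2)x(42-27)=75.
dim = 294-75 = 219


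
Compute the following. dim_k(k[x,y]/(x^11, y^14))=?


Basis: x^i*y^j, i<11, j<14
11*14=154


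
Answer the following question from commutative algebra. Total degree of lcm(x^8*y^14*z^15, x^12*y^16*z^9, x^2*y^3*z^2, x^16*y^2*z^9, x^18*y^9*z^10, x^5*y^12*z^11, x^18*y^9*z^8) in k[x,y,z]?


lcm = componentwise max:
x: max(8,12,2,16,18,5,18)=18
y: max(14,16,3,2,9,12,9)=16
z: max(15,9,2,9,10,11,8)=15
Total=18+16+15=49


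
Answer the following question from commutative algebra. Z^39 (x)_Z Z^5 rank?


rank(M(x)N) = rank(M)*rank(N)
39*5 = 195


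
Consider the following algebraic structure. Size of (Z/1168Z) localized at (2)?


2-primary part: 1168=2^4*73
Size=2^4=16


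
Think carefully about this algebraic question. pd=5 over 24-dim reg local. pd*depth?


pd+depth=24
depth=24-5=19
pd*depth=5*19=95


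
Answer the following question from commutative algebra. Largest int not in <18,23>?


gcd(18,23)=1 => F=ab-a-b=18*23-18-23=414-41=373


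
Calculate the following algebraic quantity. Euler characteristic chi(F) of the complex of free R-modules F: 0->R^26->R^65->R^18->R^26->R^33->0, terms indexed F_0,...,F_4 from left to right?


chi = sum (-1)^i * rank:
(-1)^0*26=26
(-1)^1*65=-65
(-1)^2*18=18
(-1)^3*26=-26
(-1)^4*33=33
chi=-14


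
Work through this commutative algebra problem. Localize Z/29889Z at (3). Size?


3-primary part: 29889=3^6*41
Size=3^6=729


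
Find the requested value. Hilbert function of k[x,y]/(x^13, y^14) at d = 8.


k[x,y], I = (x^13, y^14), d = 8
Need i < 13 and d-i < 14.
Range: 0 <= i <= 8.
H(8) = 9


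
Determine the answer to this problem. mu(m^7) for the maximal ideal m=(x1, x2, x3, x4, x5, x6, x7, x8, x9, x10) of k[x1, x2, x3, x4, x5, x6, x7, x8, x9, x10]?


Graded Nakayama: mu(m^d) = dim_k (m^d/m^(d+1)) = #degree-7 monomials in 10 vars
C(n+d-1,d)=C(16,7)=11440


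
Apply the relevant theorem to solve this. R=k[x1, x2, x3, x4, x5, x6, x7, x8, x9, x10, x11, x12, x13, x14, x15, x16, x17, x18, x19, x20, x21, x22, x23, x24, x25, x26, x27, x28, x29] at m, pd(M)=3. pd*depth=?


pd+depth=29
depth=29-3=26
pd*depth=3*26=78


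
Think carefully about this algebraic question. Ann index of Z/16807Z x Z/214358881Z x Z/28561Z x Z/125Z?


Exponent = lcm of the cyclic orders; pairwise coprime => product.
7^5*11^8*13^4*5^3=16807*214358881*28561*125=12862195416506310875


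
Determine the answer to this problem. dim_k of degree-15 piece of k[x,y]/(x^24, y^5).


k[x,y], I = (x^24, y^5), d = 15
Need i < 24 and d-i < 5.
Range: 11 <= i <= 15.
H(15) = 5


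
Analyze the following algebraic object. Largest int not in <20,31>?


gcd(20,31)=1 => F=ab-a-b=20*31-20-31=620-51=569


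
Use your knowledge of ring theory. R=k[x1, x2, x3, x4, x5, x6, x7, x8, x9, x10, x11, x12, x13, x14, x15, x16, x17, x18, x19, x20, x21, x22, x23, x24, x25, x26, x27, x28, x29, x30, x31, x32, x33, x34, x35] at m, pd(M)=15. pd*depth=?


pd+depth=35
depth=35-15=20
pd*depth=15*20=300


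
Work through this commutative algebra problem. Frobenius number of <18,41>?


gcd(18,41)=1 => F=ab-a-b=18*41-18-41=738-59=679


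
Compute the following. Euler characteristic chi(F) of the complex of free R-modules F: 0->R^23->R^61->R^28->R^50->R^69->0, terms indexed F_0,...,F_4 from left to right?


chi = sum (-1)^i * rank:
(-1)^0*23=23
(-1)^1*61=-61
(-1)^2*28=28
(-1)^3*50=-50
(-1)^4*69=69
chi=9


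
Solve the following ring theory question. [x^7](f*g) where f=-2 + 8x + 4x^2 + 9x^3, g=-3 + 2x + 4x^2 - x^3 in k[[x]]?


[x^7] = sum a_i*b_j, i+j=7
Sum=0


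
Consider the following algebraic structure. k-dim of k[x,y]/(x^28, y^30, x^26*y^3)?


k[x,y]/I, I = (x^28, y^30, x^26*y^3)
Rect: 28x30=840. Corner: (28-26)x(30-3)=54.
dim = 840-54 = 786


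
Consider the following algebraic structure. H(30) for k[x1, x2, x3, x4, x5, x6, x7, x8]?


C(d+n-1,n-1)=C(37,7)=10295472


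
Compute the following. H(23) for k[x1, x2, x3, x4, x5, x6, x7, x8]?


C(d+n-1,n-1)=C(30,7)=2035800


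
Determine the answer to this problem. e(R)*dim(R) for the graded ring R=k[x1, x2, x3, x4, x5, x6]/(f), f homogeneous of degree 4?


e(R)=deg(f)=4, dim(R)=6-1=5
e*dim=4*5=20


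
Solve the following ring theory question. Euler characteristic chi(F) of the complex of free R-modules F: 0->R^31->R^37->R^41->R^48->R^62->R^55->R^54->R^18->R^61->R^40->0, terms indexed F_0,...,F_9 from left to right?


chi = sum (-1)^i * rank:
(-1)^0*31=31
(-1)^1*37=-37
(-1)^2*41=41
(-1)^3*48=-48
(-1)^4*62=62
(-1)^5*55=-55
(-1)^6*54=54
(-1)^7*18=-18
(-1)^8*61=61
(-1)^9*40=-40
chi=51


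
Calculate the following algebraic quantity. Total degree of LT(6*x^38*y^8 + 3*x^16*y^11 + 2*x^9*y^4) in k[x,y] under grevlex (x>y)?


LT: 6*x^38*y^8
deg_x=38, deg_y=8
Total=38+8=46


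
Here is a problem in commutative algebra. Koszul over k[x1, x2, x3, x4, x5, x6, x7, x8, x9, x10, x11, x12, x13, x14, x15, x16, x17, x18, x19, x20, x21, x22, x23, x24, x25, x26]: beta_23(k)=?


C(n,i)=C(26,23)=2600


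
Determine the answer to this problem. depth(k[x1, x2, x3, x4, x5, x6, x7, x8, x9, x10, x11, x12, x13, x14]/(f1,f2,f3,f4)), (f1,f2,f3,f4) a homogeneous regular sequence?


depth(R)=14
depth(R/I)=14-4=10


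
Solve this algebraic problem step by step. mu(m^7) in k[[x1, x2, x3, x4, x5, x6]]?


C(n+d-1,d)=C(12,7)=792


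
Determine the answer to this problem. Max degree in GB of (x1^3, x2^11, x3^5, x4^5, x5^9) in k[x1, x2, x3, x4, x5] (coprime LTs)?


Pure powers, coprime LTs => already GB.
Degrees: 3, 11, 5, 5, 9
Max=11


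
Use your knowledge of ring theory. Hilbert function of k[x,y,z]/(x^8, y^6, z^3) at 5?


Need i<8, j<6, k<3 with i+j+k=5.
For each i, j ranges over max(0,5-i-2)..min(5,5-i):
  i=0: j in [3,5] -> 3
  i=1: j in [2,4] -> 3
  i=2: j in [1,3] -> 3
  i=3: j in [0,2] -> 3
  i=4: j in [0,1] -> 2
  i=5: j in [0,0] -> 1
H(5) = 3+3+3+3+2+1 = 15


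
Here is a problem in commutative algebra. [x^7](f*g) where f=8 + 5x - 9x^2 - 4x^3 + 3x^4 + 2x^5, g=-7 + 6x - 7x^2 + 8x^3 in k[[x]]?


[x^7] = sum a_i*b_j, i+j=7
  3*8=24
  2*-7=-14
Sum=10


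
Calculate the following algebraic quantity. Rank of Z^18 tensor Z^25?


rank(M(x)N) = rank(M)*rank(N)
18*25 = 450


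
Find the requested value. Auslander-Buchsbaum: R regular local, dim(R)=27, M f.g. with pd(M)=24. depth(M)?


pd+depth=depth(R)=27
depth=27-24=3


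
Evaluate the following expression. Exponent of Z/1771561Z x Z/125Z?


Exponent = lcm of the cyclic orders; pairwise coprime => product.
11^6*5^3=1771561*125=221445125


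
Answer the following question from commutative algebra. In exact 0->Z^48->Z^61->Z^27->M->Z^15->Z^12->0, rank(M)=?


Alt sum=0:
(-1)^0*48 + (-1)^1*61 + (-1)^2*27 + (-1)^3*? + (-1)^4*15 + (-1)^5*12=0
rank(M)=17


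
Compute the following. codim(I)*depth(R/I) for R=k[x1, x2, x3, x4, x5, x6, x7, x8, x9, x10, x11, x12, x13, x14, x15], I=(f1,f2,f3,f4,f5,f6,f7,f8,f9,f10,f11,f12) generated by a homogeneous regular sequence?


codim=12, depth=dim(R/I)=15-12=3
Product=12*3=36


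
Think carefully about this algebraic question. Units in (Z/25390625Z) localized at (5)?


Local ring = Z/1953125Z.
phi(1953125) = 5^8*(5-1) = 1562500


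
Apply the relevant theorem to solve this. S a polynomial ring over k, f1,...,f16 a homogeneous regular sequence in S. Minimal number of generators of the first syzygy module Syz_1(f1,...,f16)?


Regular sequence => Koszul complex is the minimal free resolution.
Syz_1 minimally generated by Koszul relations f_i*e_j - f_j*e_i (i<j): mu(Syz_1) = beta_2 = C(m,2) = m(m-1)/2
m=16
16*15/2 = 120


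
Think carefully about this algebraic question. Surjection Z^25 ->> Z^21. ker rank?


rank(ker) = 25-21 = 4


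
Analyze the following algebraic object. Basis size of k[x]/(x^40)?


Basis: 1,x,...,x^39
dim=40


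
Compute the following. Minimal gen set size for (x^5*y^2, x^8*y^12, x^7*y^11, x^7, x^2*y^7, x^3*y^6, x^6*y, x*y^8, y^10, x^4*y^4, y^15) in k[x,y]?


Remove redundant (divisible by others).
y^15 redundant.
x^8*y^12 redundant.
x^7*y^11 redundant.
Min: x^7, x^6*y, x^5*y^2, x^4*y^4, x^3*y^6, x^2*y^7, x*y^8, y^10
Count=8


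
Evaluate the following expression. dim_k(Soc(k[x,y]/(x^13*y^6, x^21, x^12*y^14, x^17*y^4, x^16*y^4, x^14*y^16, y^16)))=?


Socle = ann(m) = span of standard monomials u with x*u, y*u in I (staircase corners).
Redundant generators: x^14*y^16, x^17*y^4
Minimal generators: x^21, x^16*y^4, x^13*y^6, x^12*y^14, y^16
Corners: x^11y^15, x^12y^13, x^15y^5, x^20y^3
Socle dim=4


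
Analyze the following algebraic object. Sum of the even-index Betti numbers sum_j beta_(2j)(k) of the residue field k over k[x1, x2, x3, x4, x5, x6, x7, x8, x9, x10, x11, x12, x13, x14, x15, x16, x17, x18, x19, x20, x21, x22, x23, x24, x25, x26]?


Koszul resolution: beta_i(k)=C(n,i), n=26
sum_even C(26,i) = 2^(n-1) = 2^25 = 33554432


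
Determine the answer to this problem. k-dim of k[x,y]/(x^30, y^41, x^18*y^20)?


k[x,y]/I, I = (x^30, y^41, x^18*y^20)
Rect: 30x41=1230. Corner: (30-18)x(41-20)=252.
dim = 1230-252 = 978


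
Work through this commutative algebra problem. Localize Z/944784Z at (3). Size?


3-primary part: 944784=3^10*16
Size=3^10=59049


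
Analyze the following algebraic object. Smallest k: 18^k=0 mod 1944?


18^k mod 1944:
k=1: 18
k=2: 324
k=3: 0
First zero at k = 3


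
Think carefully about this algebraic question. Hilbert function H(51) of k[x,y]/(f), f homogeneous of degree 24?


H(t)=d for t>=d-1.
d=24, t=51
H(51)=24


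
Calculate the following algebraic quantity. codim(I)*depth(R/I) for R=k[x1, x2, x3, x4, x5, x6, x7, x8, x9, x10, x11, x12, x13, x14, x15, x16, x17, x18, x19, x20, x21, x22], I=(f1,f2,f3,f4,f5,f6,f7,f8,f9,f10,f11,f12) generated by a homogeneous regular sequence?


codim=12, depth=dim(R/I)=22-12=10
Product=12*10=120


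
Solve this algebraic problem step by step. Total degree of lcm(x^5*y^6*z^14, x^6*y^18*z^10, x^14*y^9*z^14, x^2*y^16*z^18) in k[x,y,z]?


lcm = componentwise max:
x: max(5,6,14,2)=14
y: max(6,18,9,16)=18
z: max(14,10,14,18)=18
Total=14+18+18=50


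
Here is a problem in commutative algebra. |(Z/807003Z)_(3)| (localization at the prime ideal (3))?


3-primary part: 807003=3^9*41
Size=3^9=19683


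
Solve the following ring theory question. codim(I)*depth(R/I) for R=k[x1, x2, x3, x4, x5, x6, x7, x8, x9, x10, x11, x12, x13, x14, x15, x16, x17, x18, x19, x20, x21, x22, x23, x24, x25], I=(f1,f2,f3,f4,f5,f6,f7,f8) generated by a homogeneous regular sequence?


codim=8, depth=dim(R/I)=25-8=17
Product=8*17=136


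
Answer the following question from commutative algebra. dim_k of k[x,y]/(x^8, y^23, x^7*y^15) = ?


k[x,y]/I, I = (x^8, y^23, x^7*y^15)
Rect: 8x23=184. Corner: (8-7)x(23-15)=8.
dim = 184-8 = 176


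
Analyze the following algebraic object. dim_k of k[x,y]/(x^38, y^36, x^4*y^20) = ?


k[x,y]/I, I = (x^38, y^36, x^4*y^20)
Rect: 38x36=1368. Corner: (38-4)x(36-20)=544.
dim = 1368-544 = 824


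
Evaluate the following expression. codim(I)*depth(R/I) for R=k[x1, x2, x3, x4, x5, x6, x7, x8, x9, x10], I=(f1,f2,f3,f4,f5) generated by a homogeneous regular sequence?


codim=5, depth=dim(R/I)=10-5=5
Product=5*5=25


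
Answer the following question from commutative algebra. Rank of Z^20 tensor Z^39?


rank(M(x)N) = rank(M)*rank(N)
20*39 = 780


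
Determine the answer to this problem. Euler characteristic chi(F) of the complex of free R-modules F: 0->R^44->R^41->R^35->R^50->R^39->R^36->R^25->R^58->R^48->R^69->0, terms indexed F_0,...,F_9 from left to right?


chi = sum (-1)^i * rank:
(-1)^0*44=44
(-1)^1*41=-41
(-1)^2*35=35
(-1)^3*50=-50
(-1)^4*39=39
(-1)^5*36=-36
(-1)^6*25=25
(-1)^7*58=-58
(-1)^8*48=48
(-1)^9*69=-69
chi=-63


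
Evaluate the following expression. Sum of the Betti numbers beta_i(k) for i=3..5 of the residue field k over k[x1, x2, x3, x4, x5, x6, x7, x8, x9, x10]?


Koszul resolution: beta_i(k)=C(n,i), n=10
C(10,3)=120, C(10,4)=210, C(10,5)=252
Sum=582


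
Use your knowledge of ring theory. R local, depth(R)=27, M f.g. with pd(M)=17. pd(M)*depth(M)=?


pd+depth=27
depth=27-17=10
pd*depth=17*10=170


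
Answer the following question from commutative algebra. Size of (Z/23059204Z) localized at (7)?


7-primary part: 23059204=7^8*4
Size=7^8=5764801


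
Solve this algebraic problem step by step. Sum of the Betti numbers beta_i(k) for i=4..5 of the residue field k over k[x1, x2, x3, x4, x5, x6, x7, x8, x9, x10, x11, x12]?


Koszul resolution: beta_i(k)=C(n,i), n=12
C(12,4)=495, C(12,5)=792
Sum=1287


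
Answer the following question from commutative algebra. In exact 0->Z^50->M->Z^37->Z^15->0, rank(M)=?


Alt sum=0:
(-1)^0*50 + (-1)^1*? + (-1)^2*37 + (-1)^3*15=0
rank(M)=72


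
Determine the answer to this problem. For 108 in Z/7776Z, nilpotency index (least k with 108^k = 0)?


108^k mod 7776:
k=1: 108
k=2: 3888
k=3: 0
First zero at k = 3


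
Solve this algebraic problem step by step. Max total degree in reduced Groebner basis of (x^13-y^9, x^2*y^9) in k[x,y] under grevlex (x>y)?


LT(f1)=x^13, LT(f2)=x^2y^9, lcm=x^13y^9
S(f1,f2) = y^9*f1 - x^11*f2 = -y^18
Reduced GB = {f1, f2, y^18}; degrees 13, 11, 18
Max = 18


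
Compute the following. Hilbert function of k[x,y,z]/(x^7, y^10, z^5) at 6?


Need i<7, j<10, k<5 with i+j+k=6.
For each i, j ranges over max(0,6-i-4)..min(9,6-i):
  i=0: j in [2,6] -> 5
  i=1: j in [1,5] -> 5
  i=2: j in [0,4] -> 5
  i=3: j in [0,3] -> 4
  i=4: j in [0,2] -> 3
  i=5: j in [0,1] -> 2
  i=6: j in [0,0] -> 1
H(6) = 5+5+5+4+3+2+1 = 25


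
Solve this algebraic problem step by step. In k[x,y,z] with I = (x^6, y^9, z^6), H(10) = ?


Need i<6, j<9, k<6 with i+j+k=10.
For each i, j ranges over max(0,10-i-5)..min(8,10-i):
  i=0: j in [5,8] -> 4
  i=1: j in [4,8] -> 5
  i=2: j in [3,8] -> 6
  i=3: j in [2,7] -> 6
  i=4: j in [1,6] -> 6
  i=5: j in [0,5] -> 6
H(10) = 4+5+6+6+6+6 = 33


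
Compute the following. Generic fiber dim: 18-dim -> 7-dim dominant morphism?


dim(fiber)=dim(X)-dim(Y)=18-7=11


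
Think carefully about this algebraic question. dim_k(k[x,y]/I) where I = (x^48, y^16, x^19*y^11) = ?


k[x,y]/I, I = (x^48, y^16, x^19*y^11)
Rect: 48x16=768. Corner: (48-19)x(16-11)=145.
dim = 768-145 = 623


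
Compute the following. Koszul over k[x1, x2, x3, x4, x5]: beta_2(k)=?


C(n,i)=C(5,2)=10


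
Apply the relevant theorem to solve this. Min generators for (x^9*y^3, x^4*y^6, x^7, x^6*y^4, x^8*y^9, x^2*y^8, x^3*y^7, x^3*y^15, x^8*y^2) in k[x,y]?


Remove redundant (divisible by others).
x^3*y^15 redundant.
x^8*y^2 redundant.
x^9*y^3 redundant.
x^8*y^9 redundant.
Min: x^7, x^6*y^4, x^4*y^6, x^3*y^7, x^2*y^8
Count=5


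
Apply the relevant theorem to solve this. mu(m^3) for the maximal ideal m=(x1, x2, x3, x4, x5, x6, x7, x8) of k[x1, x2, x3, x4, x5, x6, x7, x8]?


Graded Nakayama: mu(m^d) = dim_k (m^d/m^(d+1)) = #degree-3 monomials in 8 vars
C(n+d-1,d)=C(10,3)=120


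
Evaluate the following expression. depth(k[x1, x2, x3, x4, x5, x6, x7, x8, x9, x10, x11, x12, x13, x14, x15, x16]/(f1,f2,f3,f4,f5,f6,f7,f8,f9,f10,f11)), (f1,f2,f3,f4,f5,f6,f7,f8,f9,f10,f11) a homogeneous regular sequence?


depth(R)=16
depth(R/I)=16-11=5


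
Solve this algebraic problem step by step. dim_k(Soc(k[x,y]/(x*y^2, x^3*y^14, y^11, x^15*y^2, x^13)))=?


Socle = ann(m) = span of standard monomials u with x*u, y*u in I (staircase corners).
Redundant generators: x^15*y^2, x^3*y^14
Minimal generators: x^13, x*y^2, y^11
Corners: y^10, x^12y
Socle dim=2


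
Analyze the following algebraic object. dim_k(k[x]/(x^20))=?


Basis: 1,x,...,x^19
dim=20


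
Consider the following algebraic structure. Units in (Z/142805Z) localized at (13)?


Local ring = Z/28561Z.
phi(28561) = 13^3*(13-1) = 26364


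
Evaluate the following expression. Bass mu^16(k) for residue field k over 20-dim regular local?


C(n,i)=C(20,16)=4845


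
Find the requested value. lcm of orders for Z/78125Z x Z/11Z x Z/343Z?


Exponent = lcm of the cyclic orders; pairwise coprime => product.
5^7*11^1*7^3=78125*11*343=294765625


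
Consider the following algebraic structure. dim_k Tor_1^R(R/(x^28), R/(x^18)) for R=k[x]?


Tor_1(R/I,R/J)=(I cap J)/IJ=(x^28)/(x^46)
dim=46-28=min(28,18)=18


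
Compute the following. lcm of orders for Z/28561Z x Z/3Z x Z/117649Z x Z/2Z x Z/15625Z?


Exponent = lcm of the cyclic orders; pairwise coprime => product.
13^4*3^1*7^6*2^1*5^6=28561*3*117649*2*15625=315016227093750


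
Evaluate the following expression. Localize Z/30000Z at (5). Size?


5-primary part: 30000=5^4*48
Size=5^4=625


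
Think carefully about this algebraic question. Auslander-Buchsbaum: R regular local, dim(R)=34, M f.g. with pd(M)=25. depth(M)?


pd+depth=depth(R)=34
depth=34-25=9


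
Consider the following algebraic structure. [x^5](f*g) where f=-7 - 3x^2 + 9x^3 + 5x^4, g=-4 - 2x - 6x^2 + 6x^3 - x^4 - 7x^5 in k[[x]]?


[x^5] = sum a_i*b_j, i+j=5
  -7*-7=49
  -3*6=-18
  9*-6=-54
  5*-2=-10
Sum=-33


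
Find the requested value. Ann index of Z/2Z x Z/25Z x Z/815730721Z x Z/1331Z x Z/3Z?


Exponent = lcm of the cyclic orders; pairwise coprime => product.
2^1*5^2*13^8*11^3*3^1=2*25*815730721*1331*3=162860638447650


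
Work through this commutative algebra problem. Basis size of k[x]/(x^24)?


Basis: 1,x,...,x^23
dim=24


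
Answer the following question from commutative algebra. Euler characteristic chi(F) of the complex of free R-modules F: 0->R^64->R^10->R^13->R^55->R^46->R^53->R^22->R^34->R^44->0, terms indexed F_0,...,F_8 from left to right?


chi = sum (-1)^i * rank:
(-1)^0*64=64
(-1)^1*10=-10
(-1)^2*13=13
(-1)^3*55=-55
(-1)^4*46=46
(-1)^5*53=-53
(-1)^6*22=22
(-1)^7*34=-34
(-1)^8*44=44
chi=37


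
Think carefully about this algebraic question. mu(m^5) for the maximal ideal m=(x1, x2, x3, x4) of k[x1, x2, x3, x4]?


Graded Nakayama: mu(m^d) = dim_k (m^d/m^(d+1)) = #degree-5 monomials in 4 vars
C(n+d-1,d)=C(8,5)=56


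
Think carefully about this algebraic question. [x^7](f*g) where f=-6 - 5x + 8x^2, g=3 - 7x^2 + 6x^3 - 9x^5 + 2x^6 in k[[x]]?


[x^7] = sum a_i*b_j, i+j=7
  -5*2=-10
  8*-9=-72
Sum=-82


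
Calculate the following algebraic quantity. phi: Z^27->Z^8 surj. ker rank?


rank(ker) = 27-8 = 19


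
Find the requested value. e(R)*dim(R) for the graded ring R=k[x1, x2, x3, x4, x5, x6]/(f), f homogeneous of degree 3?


e(R)=deg(f)=3, dim(R)=6-1=5
e*dim=3*5=15


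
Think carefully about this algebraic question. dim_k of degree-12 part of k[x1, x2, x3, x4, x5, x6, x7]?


C(d+n-1,n-1)=C(18,6)=18564


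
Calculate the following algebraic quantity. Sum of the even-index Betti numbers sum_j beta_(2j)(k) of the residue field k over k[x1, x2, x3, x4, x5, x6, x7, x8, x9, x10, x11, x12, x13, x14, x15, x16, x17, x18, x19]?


Koszul resolution: beta_i(k)=C(n,i), n=19
sum_even C(19,i) = 2^(n-1) = 2^18 = 262144


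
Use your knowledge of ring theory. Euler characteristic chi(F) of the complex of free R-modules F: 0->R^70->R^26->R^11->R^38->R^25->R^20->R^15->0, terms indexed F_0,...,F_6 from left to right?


chi = sum (-1)^i * rank:
(-1)^0*70=70
(-1)^1*26=-26
(-1)^2*11=11
(-1)^3*38=-38
(-1)^4*25=25
(-1)^5*20=-20
(-1)^6*15=15
chi=37


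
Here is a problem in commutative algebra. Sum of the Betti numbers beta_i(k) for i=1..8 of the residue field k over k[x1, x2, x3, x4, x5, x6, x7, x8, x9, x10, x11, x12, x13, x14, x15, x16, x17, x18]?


Koszul resolution: beta_i(k)=C(n,i), n=18
C(18,1)=18, C(18,2)=153, C(18,3)=816, C(18,4)=3060, C(18,5)=8568, C(18,6)=18564, C(18,7)=31824, C(18,8)=43758
Sum=106761


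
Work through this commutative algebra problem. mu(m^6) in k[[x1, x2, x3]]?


C(n+d-1,d)=C(8,6)=28


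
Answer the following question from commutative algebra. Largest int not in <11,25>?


gcd(11,25)=1 => F=ab-a-b=11*25-11-25=275-36=239


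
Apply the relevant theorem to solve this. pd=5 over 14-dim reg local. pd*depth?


pd+depth=14
depth=14-5=9
pd*depth=5*9=45


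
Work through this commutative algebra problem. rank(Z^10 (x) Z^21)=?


rank(M(x)N) = rank(M)*rank(N)
10*21 = 210


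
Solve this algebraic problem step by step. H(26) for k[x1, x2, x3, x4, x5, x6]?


C(d+n-1,n-1)=C(31,5)=169911


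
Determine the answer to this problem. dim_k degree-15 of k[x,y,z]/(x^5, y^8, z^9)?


Need i<5, j<8, k<9 with i+j+k=15.
For each i, j ranges over max(0,15-i-8)..min(7,15-i):
  i=0: j in [7,7] -> 1
  i=1: j in [6,7] -> 2
  i=2: j in [5,7] -> 3
  i=3: j in [4,7] -> 4
  i=4: j in [3,7] -> 5
H(15) = 1+2+3+4+5 = 15
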